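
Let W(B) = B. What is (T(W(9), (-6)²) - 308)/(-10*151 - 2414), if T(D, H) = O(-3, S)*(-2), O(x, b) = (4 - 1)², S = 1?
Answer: 163/1962 ≈ 0.083079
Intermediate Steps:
O(x, b) = 9 (O(x, b) = 3² = 9)
T(D, H) = -18 (T(D, H) = 9*(-2) = -18)
(T(W(9), (-6)²) - 308)/(-10*151 - 2414) = (-18 - 308)/(-10*151 - 2414) = -326/(-1510 - 2414) = -326/(-3924) = -326*(-1/3924) = 163/1962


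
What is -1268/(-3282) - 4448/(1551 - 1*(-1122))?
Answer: -1868162/1462131 ≈ -1.2777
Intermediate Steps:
-1268/(-3282) - 4448/(1551 - 1*(-1122)) = -1268*(-1/3282) - 4448/(1551 + 1122) = 634/1641 - 4448/2673 = -1868162/1462131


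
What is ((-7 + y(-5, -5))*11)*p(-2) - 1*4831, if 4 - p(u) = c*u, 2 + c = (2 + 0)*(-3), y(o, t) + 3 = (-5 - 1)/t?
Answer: -18347/5 ≈ -3669.4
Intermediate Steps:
y(o, t) = -3 - 6/t (y(o, t) = -3 + (-5 - 1)/t = -3 - 6/t)
c = -8 (c = -2 + (2 + 0)*(-3) = -2 + 2*(-3) = -2 - 6 = -8)
p(u) = 4 + 8*u (p(u) = 4 - (-8)*u = 4 + 8*u)
((-7 + y(-5, -5))*11)*p(-2) - 1*4831 = ((-7 + (-3 - 6/(-5)))*11)*(4 + 8*(-2)) - 1*4831 = ((-7 + (-3 - 6*(-⅕)))*11)*(4 - 16) - 4831 = ((-7 + (-3 + 6/5))*11)*(-12) - 4831 = ((-7 - 9/5)*11)*(-12) - 4831 = -44/5*11*(-12) - 4831 = -484/5*(-12) - 4831 = 5808/5 - 4831 = -18347/5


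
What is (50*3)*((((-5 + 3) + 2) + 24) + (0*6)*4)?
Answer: 3600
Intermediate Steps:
(50*3)*((((-5 + 3) + 2) + 24) + (0*6)*4) = 150*(((-2 + 2) + 24) + 0*4) = 150*((0 + 24) + 0) = 150*(24 + 0) = 150*24 = 3600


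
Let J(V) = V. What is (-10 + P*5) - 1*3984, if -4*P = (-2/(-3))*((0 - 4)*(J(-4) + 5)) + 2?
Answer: -23959/6 ≈ -3993.2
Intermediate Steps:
P = ⅙ (P = -((-2/(-3))*((0 - 4)*(-4 + 5)) + 2)/4 = -((-2*(-⅓))*(-4*1) + 2)/4 = -((⅔)*(-4) + 2)/4 = -(-8/3 + 2)/4 = -¼*(-⅔) = ⅙ ≈ 0.16667)
(-10 + P*5) - 1*3984 = (-10 + (⅙)*5) - 1*3984 = (-10 + ⅚) - 3984 = -55/6 - 3984 = -23959/6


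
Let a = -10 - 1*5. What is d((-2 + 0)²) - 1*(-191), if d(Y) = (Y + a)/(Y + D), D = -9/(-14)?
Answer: 12261/65 ≈ 188.63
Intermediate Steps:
a = -15 (a = -10 - 5 = -15)
D = 9/14 (D = -9*(-1/14) = 9/14 ≈ 0.64286)
d(Y) = (-15 + Y)/(9/14 + Y) (d(Y) = (Y - 15)/(Y + 9/14) = (-15 + Y)/(9/14 + Y))
d((-2 + 0)²) - 1*(-191) = 14*(-15 + (-2 + 0)²)/(9 + 14*(-2 + 0)²) - 1*(-191) = 14*(-15 + (-2)²)/(9 + 14*(-2)²) + 191 = 14*(-15 + 4)/(9 + 14*4) + 191 = 14*(-11)/(9 + 56) + 191 = 14*(-11)/65 + 191 = 14*(1/65)*(-11) + 191 = -154/65 + 191 = 12261/65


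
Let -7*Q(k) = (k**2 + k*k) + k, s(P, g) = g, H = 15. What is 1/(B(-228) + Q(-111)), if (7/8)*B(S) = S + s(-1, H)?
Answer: -7/26235 ≈ -0.00026682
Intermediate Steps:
B(S) = 120/7 + 8*S/7 (B(S) = 8*(S + 15)/7 = 8*(15 + S)/7 = 120/7 + 8*S/7)
Q(k) = -2*k**2/7 - k/7 (Q(k) = -((k**2 + k*k) + k)/7 = -((k**2 + k**2) + k)/7 = -(2*k**2 + k)/7 = -(k + 2*k**2)/7 = -2*k**2/7 - k/7)
1/(B(-228) + Q(-111)) = 1/((120/7 + (8/7)*(-228)) - 1/7*(-111)*(1 + 2*(-111))) = 1/((120/7 - 1824/7) - 1/7*(-111)*(1 - 222)) = 1/(-1704/7 - 1/7*(-111)*(-221)) = 1/(-1704/7 - 24531/7) = 1/(-26235/7) = -7/26235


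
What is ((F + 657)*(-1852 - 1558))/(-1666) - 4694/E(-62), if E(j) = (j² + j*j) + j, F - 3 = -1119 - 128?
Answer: -3818138906/3176229 ≈ -1202.1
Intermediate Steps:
F = -1244 (F = 3 + (-1119 - 128) = 3 - 1247 = -1244)
E(j) = j + 2*j² (E(j) = (j² + j²) + j = 2*j² + j = j + 2*j²)
((F + 657)*(-1852 - 1558))/(-1666) - 4694/E(-62) = ((-1244 + 657)*(-1852 - 1558))/(-1666) - 4694*(-1/(62*(1 + 2*(-62)))) = -587*(-3410)*(-1/1666) - 4694*(-1/(62*(1 - 124))) = 2001670*(-1/1666) - 4694/((-62*(-123))) = -1000835/833 - 4694/7626 = -1000835/833 - 4694*1/7626 = -1000835/833 - 2347/3813 = -3818138906/3176229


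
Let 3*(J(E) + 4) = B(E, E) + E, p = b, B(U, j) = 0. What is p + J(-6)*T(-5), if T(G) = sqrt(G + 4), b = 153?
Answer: 153 - 6*I ≈ 153.0 - 6.0*I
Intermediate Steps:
T(G) = sqrt(4 + G)
p = 153
J(E) = -4 + E/3 (J(E) = -4 + (0 + E)/3 = -4 + E/3)
p + J(-6)*T(-5) = 153 + (-4 + (1/3)*(-6))*sqrt(4 - 5) = 153 + (-4 - 2)*sqrt(-1) = 153 - 6*I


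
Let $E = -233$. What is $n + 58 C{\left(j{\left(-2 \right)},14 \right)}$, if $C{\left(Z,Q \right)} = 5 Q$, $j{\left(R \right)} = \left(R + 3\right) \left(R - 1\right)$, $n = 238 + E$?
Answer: $4065$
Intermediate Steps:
$n = 5$ ($n = 238 - 233 = 5$)
$j{\left(R \right)} = \left(-1 + R\right) \left(3 + R\right)$ ($j{\left(R \right)} = \left(3 + R\right) \left(-1 + R\right) = \left(-1 + R\right) \left(3 + R\right)$)
$n + 58 C{\left(j{\left(-2 \right)},14 \right)} = 5 + 58 \cdot 5 \cdot 14 = 5 + 58 \cdot 70 = 5 + 4060 = 4065$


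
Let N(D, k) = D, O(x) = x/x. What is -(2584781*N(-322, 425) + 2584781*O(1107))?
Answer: 829714701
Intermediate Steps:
O(x) = 1
-(2584781*N(-322, 425) + 2584781*O(1107)) = -2584781/(1/(1 - 322)) = -2584781/(1/(-321)) = -2584781/(-1/321) = -2584781*(-321) = 829714701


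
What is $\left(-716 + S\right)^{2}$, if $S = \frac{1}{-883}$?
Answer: $\frac{399713508441}{779689} \approx 5.1266 \cdot 10^{5}$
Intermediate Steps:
$S = - \frac{1}{883} \approx -0.0011325$
$\left(-716 + S\right)^{2} = \left(-716 - \frac{1}{883}\right)^{2} = \left(- \frac{632229}{883}\right)^{2} = \frac{399713508441}{779689}$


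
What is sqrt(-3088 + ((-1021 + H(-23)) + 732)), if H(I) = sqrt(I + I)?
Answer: sqrt(-3377 + I*sqrt(46)) ≈ 0.0584 + 58.112*I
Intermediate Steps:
H(I) = sqrt(2)*sqrt(I) (H(I) = sqrt(2*I) = sqrt(2)*sqrt(I))
sqrt(-3088 + ((-1021 + H(-23)) + 732)) = sqrt(-3088 + ((-1021 + sqrt(2)*sqrt(-23)) + 732)) = sqrt(-3088 + ((-1021 + sqrt(2)*(I*sqrt(23))) + 732)) = sqrt(-3088 + ((-1021 + I*sqrt(46)) + 732)) = sqrt(-3088 + (-289 + I*sqrt(46))) = sqrt(-3377 + I*sqrt(46))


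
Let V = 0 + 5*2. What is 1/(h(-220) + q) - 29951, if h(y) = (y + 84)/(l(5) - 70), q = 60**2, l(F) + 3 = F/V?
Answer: -15642568527/522272 ≈ -29951.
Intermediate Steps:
V = 10 (V = 0 + 10 = 10)
l(F) = -3 + F/10
q = 3600
h(y) = -168/145 - 2*y/145 (h(y) = (y + 84)/((-3 + (1/10)*5) - 70) = (84 + y)/((-3 + 1/2) - 70) = (84 + y)/(-5/2 - 70) = (84 + y)/(-145/2) = (84 + y)*(-2/145) = -168/145 - 2*y/145)
1/(h(-220) + q) - 29951 = 1/((-168/145 - 2/145*(-220)) + 3600) - 29951 = 1/((-168/145 + 88/29) + 3600) - 29951 = 1/(272/145 + 3600) - 29951 = 1/(522272/145) - 29951 = 145/522272 - 29951 = -15642568527/522272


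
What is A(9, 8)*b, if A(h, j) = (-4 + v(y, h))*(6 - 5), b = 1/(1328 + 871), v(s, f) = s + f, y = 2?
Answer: 7/2199 ≈ 0.0031833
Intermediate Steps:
v(s, f) = f + s
b = 1/2199 ≈ 0.00045475
A(h, j) = -2 + h (A(h, j) = (-4 + (h + 2))*(6 - 5) = (-4 + (2 + h))*1 = (-2 + h)*1 = -2 + h)
A(9, 8)*b = (-2 + 9)*(1/2199) = 7*(1/2199) = 7/2199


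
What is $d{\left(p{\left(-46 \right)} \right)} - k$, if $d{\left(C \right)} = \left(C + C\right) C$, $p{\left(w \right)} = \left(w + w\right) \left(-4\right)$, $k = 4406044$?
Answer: $-4135196$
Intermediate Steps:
$p{\left(w \right)} = - 8 w$ ($p{\left(w \right)} = 2 w \left(-4\right) = - 8 w$)
$d{\left(C \right)} = 2 C^{2}$ ($d{\left(C \right)} = 2 C C = 2 C^{2}$)
$d{\left(p{\left(-46 \right)} \right)} - k = 2 \left(\left(-8\right) \left(-46\right)\right)^{2} - 4406044 = 2 \cdot 368^{2} - 4406044 = 2 \cdot 135424 - 4406044 = 270848 - 4406044 = -4135196$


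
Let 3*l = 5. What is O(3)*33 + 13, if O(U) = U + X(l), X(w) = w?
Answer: 167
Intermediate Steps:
l = 5/3 (l = (1/3)*5 = 5/3 ≈ 1.6667)
O(U) = 5/3 + U (O(U) = U + 5/3 = 5/3 + U)
O(3)*33 + 13 = (5/3 + 3)*33 + 13 = (14/3)*33 + 13 = 154 + 13 = 167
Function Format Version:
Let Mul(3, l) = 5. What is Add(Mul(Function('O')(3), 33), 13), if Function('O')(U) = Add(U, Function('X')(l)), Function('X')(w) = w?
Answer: 167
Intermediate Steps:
l = Rational(5, 3) (l = Mul(Rational(1, 3), 5) = Rational(5, 3) ≈ 1.6667)
Function('O')(U) = Add(Rational(5, 3), U) (Function('O')(U) = Add(U, Rational(5, 3)) = Add(Rational(5, 3), U))
Add(Mul(Function('O')(3), 33), 13) = Add(Mul(Add(Rational(5, 3), 3), 33), 13) = Add(Mul(Rational(14, 3), 33), 13) = Add(154, 13) = 167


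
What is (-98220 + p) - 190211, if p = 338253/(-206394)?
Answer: -19843588689/68798 ≈ -2.8843e+5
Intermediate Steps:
p = -112751/68798 (p = 338253*(-1/206394) = -112751/68798 ≈ -1.6389)
(-98220 + p) - 190211 = (-98220 - 112751/68798) - 190211 = -6757452311/68798 - 190211 = -19843588689/68798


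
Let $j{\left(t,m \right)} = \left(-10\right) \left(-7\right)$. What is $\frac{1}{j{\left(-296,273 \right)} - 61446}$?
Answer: $- \frac{1}{61376} \approx -1.6293 \cdot 10^{-5}$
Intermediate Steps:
$j{\left(t,m \right)} = 70$
$\frac{1}{j{\left(-296,273 \right)} - 61446} = \frac{1}{70 - 61446} = \frac{1}{-61376} = - \frac{1}{61376}$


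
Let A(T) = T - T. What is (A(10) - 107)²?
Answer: 11449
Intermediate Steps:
A(T) = 0
(A(10) - 107)² = (0 - 107)² = (-107)² = 11449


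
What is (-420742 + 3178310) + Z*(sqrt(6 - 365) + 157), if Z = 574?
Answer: 2847686 + 574*I*sqrt(359) ≈ 2.8477e+6 + 10876.0*I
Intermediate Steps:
(-420742 + 3178310) + Z*(sqrt(6 - 365) + 157) = (-420742 + 3178310) + 574*(sqrt(6 - 365) + 157) = 2757568 + 574*(sqrt(-359) + 157) = 2757568 + 574*(I*sqrt(359) + 157) = 2757568 + 574*(157 + I*sqrt(359)) = 2757568 + (90118 + 574*I*sqrt(359)) = 2847686 + 574*I*sqrt(359)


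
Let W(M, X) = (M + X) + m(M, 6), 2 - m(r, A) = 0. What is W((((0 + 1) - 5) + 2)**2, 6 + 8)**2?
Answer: 400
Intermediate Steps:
m(r, A) = 2 (m(r, A) = 2 - 1*0 = 2 + 0 = 2)
W(M, X) = 2 + M + X (W(M, X) = (M + X) + 2 = 2 + M + X)
W((((0 + 1) - 5) + 2)**2, 6 + 8)**2 = (2 + (((0 + 1) - 5) + 2)**2 + (6 + 8))**2 = (2 + ((1 - 5) + 2)**2 + 14)**2 = (2 + (-4 + 2)**2 + 14)**2 = (2 + (-2)**2 + 14)**2 = (2 + 4 + 14)**2 = 20**2 = 400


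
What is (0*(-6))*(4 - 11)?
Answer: 0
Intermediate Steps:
(0*(-6))*(4 - 11) = 0*(-7) = 0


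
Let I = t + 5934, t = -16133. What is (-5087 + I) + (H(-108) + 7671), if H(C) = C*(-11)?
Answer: -6427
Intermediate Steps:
H(C) = -11*C
I = -10199 (I = -16133 + 5934 = -10199)
(-5087 + I) + (H(-108) + 7671) = (-5087 - 10199) + (-11*(-108) + 7671) = -15286 + (1188 + 7671) = -15286 + 8859 = -6427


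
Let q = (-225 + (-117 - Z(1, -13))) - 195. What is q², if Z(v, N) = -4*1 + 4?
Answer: 288369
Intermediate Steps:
Z(v, N) = 0 (Z(v, N) = -4 + 4 = 0)
q = -537 (q = (-225 + (-117 - 1*0)) - 195 = (-225 + (-117 + 0)) - 195 = (-225 - 117) - 195 = -342 - 195 = -537)
q² = (-537)² = 288369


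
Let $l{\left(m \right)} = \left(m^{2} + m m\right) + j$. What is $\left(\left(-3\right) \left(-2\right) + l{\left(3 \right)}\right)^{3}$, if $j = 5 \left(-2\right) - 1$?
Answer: $2197$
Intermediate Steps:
$j = -11$ ($j = -10 - 1 = -11$)
$l{\left(m \right)} = -11 + 2 m^{2}$ ($l{\left(m \right)} = \left(m^{2} + m m\right) - 11 = \left(m^{2} + m^{2}\right) - 11 = 2 m^{2} - 11 = -11 + 2 m^{2}$)
$\left(\left(-3\right) \left(-2\right) + l{\left(3 \right)}\right)^{3} = \left(\left(-3\right) \left(-2\right) - \left(11 - 2 \cdot 3^{2}\right)\right)^{3} = \left(6 + \left(-11 + 2 \cdot 9\right)\right)^{3} = \left(6 + \left(-11 + 18\right)\right)^{3} = \left(6 + 7\right)^{3} = 13^{3} = 2197$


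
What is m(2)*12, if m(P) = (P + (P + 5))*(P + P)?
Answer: 432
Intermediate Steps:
m(P) = 2*P*(5 + 2*P) (m(P) = (P + (5 + P))*(2*P) = (5 + 2*P)*(2*P) = 2*P*(5 + 2*P))
m(2)*12 = (2*2*(5 + 2*2))*12 = (2*2*(5 + 4))*12 = (2*2*9)*12 = 36*12 = 432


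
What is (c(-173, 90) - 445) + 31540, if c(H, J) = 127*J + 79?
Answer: 42604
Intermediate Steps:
c(H, J) = 79 + 127*J
(c(-173, 90) - 445) + 31540 = ((79 + 127*90) - 445) + 31540 = ((79 + 11430) - 445) + 31540 = (11509 - 445) + 31540 = 11064 + 31540 = 42604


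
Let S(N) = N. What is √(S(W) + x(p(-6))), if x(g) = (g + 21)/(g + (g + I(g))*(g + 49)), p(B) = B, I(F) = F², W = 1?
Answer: √46331/214 ≈ 1.0058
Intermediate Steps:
x(g) = (21 + g)/(g + (49 + g)*(g + g²)) (x(g) = (g + 21)/(g + (g + g²)*(g + 49)) = (21 + g)/(g + (g + g²)*(49 + g)) = (21 + g)/(g + (49 + g)*(g + g²)))
√(S(W) + x(p(-6))) = √(1 + (21 - 6)/((-6)*(50 + (-6)² + 50*(-6)))) = √(1 - ⅙*15/(50 + 36 - 300)) = √(1 - ⅙*15/(-214)) = √(1 - ⅙*(-1/214)*15) = √(1 + 5/428) = √(433/428) = √46331/214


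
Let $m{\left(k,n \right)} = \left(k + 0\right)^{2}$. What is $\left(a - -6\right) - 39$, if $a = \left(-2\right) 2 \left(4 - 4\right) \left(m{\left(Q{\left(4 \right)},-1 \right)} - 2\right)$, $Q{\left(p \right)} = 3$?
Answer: $-33$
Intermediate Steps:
$m{\left(k,n \right)} = k^{2}$
$a = 0$ ($a = \left(-2\right) 2 \left(4 - 4\right) \left(3^{2} - 2\right) = - 4 \cdot 0 \left(9 - 2\right) = - 4 \cdot 0 \cdot 7 = \left(-4\right) 0 = 0$)
$\left(a - -6\right) - 39 = \left(0 - -6\right) - 39 = \left(0 + 6\right) - 39 = 6 - 39 = -33$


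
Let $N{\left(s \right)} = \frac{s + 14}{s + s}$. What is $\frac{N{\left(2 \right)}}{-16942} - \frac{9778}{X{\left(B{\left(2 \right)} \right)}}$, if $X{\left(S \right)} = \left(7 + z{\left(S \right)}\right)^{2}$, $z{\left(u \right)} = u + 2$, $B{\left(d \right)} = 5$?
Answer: $- \frac{41414915}{830158} \approx -49.888$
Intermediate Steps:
$z{\left(u \right)} = 2 + u$
$N{\left(s \right)} = \frac{14 + s}{2 s}$
$X{\left(S \right)} = \left(9 + S\right)^{2}$ ($X{\left(S \right)} = \left(7 + \left(2 + S\right)\right)^{2} = \left(9 + S\right)^{2}$)
$\frac{N{\left(2 \right)}}{-16942} - \frac{9778}{X{\left(B{\left(2 \right)} \right)}} = \frac{\frac{1}{2} \cdot \frac{1}{2} \left(14 + 2\right)}{-16942} - \frac{9778}{\left(9 + 5\right)^{2}} = \frac{1}{2} \cdot \frac{1}{2} \cdot 16 \left(- \frac{1}{16942}\right) - \frac{9778}{14^{2}} = 4 \left(- \frac{1}{16942}\right) - \frac{9778}{196} = - \frac{2}{8471} - \frac{4889}{98} = - \frac{41414915}{830158}$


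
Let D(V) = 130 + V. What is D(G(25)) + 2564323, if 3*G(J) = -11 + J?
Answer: 7693373/3 ≈ 2.5645e+6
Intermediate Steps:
G(J) = -11/3 + J/3 (G(J) = (-11 + J)/3 = -11/3 + J/3)
D(G(25)) + 2564323 = (130 + (-11/3 + (⅓)*25)) + 2564323 = (130 + (-11/3 + 25/3)) + 2564323 = (130 + 14/3) + 2564323 = 404/3 + 2564323 = 7693373/3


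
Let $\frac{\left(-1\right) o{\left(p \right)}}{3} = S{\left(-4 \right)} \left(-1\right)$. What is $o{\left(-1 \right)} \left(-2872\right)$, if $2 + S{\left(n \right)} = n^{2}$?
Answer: $-120624$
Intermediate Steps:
$S{\left(n \right)} = -2 + n^{2}$
$o{\left(p \right)} = 42$ ($o{\left(p \right)} = - 3 \left(-2 + \left(-4\right)^{2}\right) \left(-1\right) = - 3 \left(-2 + 16\right) \left(-1\right) = - 3 \cdot 14 \left(-1\right) = \left(-3\right) \left(-14\right) = 42$)
$o{\left(-1 \right)} \left(-2872\right) = 42 \left(-2872\right) = -120624$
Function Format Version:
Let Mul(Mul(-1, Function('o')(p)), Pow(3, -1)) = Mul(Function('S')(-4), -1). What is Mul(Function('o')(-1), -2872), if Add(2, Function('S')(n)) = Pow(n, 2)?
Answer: -120624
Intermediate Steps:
Function('S')(n) = Add(-2, Pow(n, 2))
Function('o')(p) = 42 (Function('o')(p) = Mul(-3, Mul(Add(-2, Pow(-4, 2)), -1)) = Mul(-3, Mul(Add(-2, 16), -1)) = Mul(-3, Mul(14, -1)) = Mul(-3, -14) = 42)
Mul(Function('o')(-1), -2872) = Mul(42, -2872) = -120624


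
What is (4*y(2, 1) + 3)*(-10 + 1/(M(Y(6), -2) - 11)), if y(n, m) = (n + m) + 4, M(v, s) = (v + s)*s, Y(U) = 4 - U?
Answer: -961/3 ≈ -320.33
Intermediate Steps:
M(v, s) = s*(s + v) (M(v, s) = (s + v)*s = s*(s + v))
y(n, m) = 4 + m + n (y(n, m) = (m + n) + 4 = 4 + m + n)
(4*y(2, 1) + 3)*(-10 + 1/(M(Y(6), -2) - 11)) = (4*(4 + 1 + 2) + 3)*(-10 + 1/(-2*(-2 + (4 - 1*6)) - 11)) = (4*7 + 3)*(-10 + 1/(-2*(-2 + (4 - 6)) - 11)) = (28 + 3)*(-10 + 1/(-2*(-2 - 2) - 11)) = 31*(-10 + 1/(-2*(-4) - 11)) = 31*(-10 + 1/(8 - 11)) = 31*(-10 + 1/(-3)) = 31*(-10 - 1/3) = 31*(-31/3) = -961/3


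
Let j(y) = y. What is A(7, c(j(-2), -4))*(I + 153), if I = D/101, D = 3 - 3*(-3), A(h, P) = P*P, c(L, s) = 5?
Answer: 386625/101 ≈ 3828.0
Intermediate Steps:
A(h, P) = P**2
D = 12 (D = 3 + 9 = 12)
I = 12/101 ≈ 0.11881
A(7, c(j(-2), -4))*(I + 153) = 5**2*(12/101 + 153) = 25*(15465/101) = 386625/101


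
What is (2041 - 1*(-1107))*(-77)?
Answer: -242396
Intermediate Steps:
(2041 - 1*(-1107))*(-77) = (2041 + 1107)*(-77) = 3148*(-77) = -242396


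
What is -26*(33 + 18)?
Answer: -1326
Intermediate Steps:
-26*(33 + 18) = -26*51 = -1326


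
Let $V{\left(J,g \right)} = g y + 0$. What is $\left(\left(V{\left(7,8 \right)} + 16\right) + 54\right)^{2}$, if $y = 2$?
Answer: $7396$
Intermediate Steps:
$V{\left(J,g \right)} = 2 g$ ($V{\left(J,g \right)} = g 2 + 0 = 2 g + 0 = 2 g$)
$\left(\left(V{\left(7,8 \right)} + 16\right) + 54\right)^{2} = \left(\left(2 \cdot 8 + 16\right) + 54\right)^{2} = \left(\left(16 + 16\right) + 54\right)^{2} = \left(32 + 54\right)^{2} = 86^{2} = 7396$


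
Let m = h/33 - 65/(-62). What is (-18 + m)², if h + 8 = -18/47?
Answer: 2737466211841/9247130244 ≈ 296.03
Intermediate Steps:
h = -394/47 (h = -8 - 18/47 = -394/47 ≈ -8.3830)
m = 76387/96162 (m = -394/47/33 - 65/(-62) = -394/47*1/33 - 65*(-1/62) = -394/1551 + 65/62 = 76387/96162 ≈ 0.79436)
(-18 + m)² = (-18 + 76387/96162)² = (-1654529/96162)² = 2737466211841/9247130244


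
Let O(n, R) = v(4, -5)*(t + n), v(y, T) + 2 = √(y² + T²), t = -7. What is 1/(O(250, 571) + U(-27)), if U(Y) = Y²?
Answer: -1/9720 + √41/9720 ≈ 0.00055588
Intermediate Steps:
v(y, T) = -2 + √(T² + y²) (v(y, T) = -2 + √(y² + T²) = -2 + √(T² + y²))
O(n, R) = (-7 + n)*(-2 + √41) (O(n, R) = (-2 + √((-5)² + 4²))*(-7 + n) = (-2 + √(25 + 16))*(-7 + n) = (-2 + √41)*(-7 + n) = (-7 + n)*(-2 + √41))
1/(O(250, 571) + U(-27)) = 1/(-(-7 + 250)*(2 - √41) + (-27)²) = 1/(-1*243*(2 - √41) + 729) = 1/((-486 + 243*√41) + 729) = 1/(243 + 243*√41)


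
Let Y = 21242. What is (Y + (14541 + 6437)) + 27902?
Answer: 70122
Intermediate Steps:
(Y + (14541 + 6437)) + 27902 = (21242 + (14541 + 6437)) + 27902 = (21242 + 20978) + 27902 = 42220 + 27902 = 70122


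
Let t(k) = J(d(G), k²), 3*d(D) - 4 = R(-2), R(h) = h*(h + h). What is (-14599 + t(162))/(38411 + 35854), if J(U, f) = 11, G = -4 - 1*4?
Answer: -14588/74265 ≈ -0.19643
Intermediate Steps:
G = -8 (G = -4 - 4 = -8)
R(h) = 2*h² (R(h) = h*(2*h) = 2*h²)
d(D) = 4 (d(D) = 4/3 + (2*(-2)²)/3 = 4/3 + (2*4)/3 = 4/3 + (⅓)*8 = 4/3 + 8/3 = 4)
t(k) = 11
(-14599 + t(162))/(38411 + 35854) = (-14599 + 11)/(38411 + 35854) = -14588/74265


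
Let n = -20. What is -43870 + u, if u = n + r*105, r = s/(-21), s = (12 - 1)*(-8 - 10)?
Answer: -42900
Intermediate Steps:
s = -198 (s = 11*(-18) = -198)
r = 66/7 (r = -198/(-21) = -198*(-1/21) = 66/7 ≈ 9.4286)
u = 970 (u = -20 + (66/7)*105 = -20 + 990 = 970)
-43870 + u = -43870 + 970 = -42900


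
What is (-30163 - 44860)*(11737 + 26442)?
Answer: -2864303117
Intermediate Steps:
(-30163 - 44860)*(11737 + 26442) = -75023*38179 = -2864303117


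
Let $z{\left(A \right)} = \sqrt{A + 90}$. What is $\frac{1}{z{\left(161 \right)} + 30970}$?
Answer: $\frac{30970}{959140649} - \frac{\sqrt{251}}{959140649} \approx 3.2273 \cdot 10^{-5}$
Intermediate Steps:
$z{\left(A \right)} = \sqrt{90 + A}$
$\frac{1}{z{\left(161 \right)} + 30970} = \frac{1}{\sqrt{90 + 161} + 30970} = \frac{1}{\sqrt{251} + 30970} = \frac{1}{30970 + \sqrt{251}}$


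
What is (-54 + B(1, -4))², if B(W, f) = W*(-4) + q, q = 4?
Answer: 2916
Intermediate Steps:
B(W, f) = 4 - 4*W (B(W, f) = W*(-4) + 4 = -4*W + 4 = 4 - 4*W)
(-54 + B(1, -4))² = (-54 + (4 - 4*1))² = (-54 + (4 - 4))² = (-54 + 0)² = (-54)² = 2916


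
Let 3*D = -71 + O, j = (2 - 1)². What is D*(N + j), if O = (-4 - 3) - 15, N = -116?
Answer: 3565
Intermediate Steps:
O = -22 (O = -7 - 15 = -22)
j = 1 (j = 1² = 1)
D = -31 (D = (-71 - 22)/3 = (⅓)*(-93) = -31)
D*(N + j) = -31*(-116 + 1) = -31*(-115) = 3565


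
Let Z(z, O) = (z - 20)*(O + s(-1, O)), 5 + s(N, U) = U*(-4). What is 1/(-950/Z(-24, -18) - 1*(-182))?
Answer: 1078/196671 ≈ 0.0054812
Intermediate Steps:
s(N, U) = -5 - 4*U (s(N, U) = -5 + U*(-4) = -5 - 4*U)
Z(z, O) = (-20 + z)*(-5 - 3*O) (Z(z, O) = (z - 20)*(O + (-5 - 4*O)) = (-20 + z)*(-5 - 3*O))
1/(-950/Z(-24, -18) - 1*(-182)) = 1/(-950/(100 - 5*(-24) + 60*(-18) - 3*(-18)*(-24)) - 1*(-182)) = 1/(-950/(100 + 120 - 1080 - 1296) + 182) = 1/(-950/(-2156) + 182) = 1/(-950*(-1/2156) + 182) = 1/(475/1078 + 182) = 1/(196671/1078) = 1078/196671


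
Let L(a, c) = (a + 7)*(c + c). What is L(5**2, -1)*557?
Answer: -35648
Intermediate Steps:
L(a, c) = 2*c*(7 + a) (L(a, c) = (7 + a)*(2*c) = 2*c*(7 + a))
L(5**2, -1)*557 = (2*(-1)*(7 + 5**2))*557 = (2*(-1)*(7 + 25))*557 = (2*(-1)*32)*557 = -64*557 = -35648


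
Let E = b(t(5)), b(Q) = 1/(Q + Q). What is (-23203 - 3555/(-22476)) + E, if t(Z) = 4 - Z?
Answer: -173839437/7492 ≈ -23203.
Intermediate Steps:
b(Q) = 1/(2*Q)
E = -1/2 (E = 1/(2*(4 - 1*5)) = 1/(2*(4 - 5)) = (1/2)/(-1) = (1/2)*(-1) = -1/2 ≈ -0.50000)
(-23203 - 3555/(-22476)) + E = (-23203 - 3555/(-22476)) - 1/2 = (-23203 - 3555*(-1/22476)) - 1/2 = (-23203 + 1185/7492) - 1/2 = -173835691/7492 - 1/2 = -173839437/7492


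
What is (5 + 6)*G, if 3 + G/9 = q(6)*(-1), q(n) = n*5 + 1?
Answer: -3366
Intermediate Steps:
q(n) = 1 + 5*n (q(n) = 5*n + 1 = 1 + 5*n)
G = -306 (G = -27 + 9*((1 + 5*6)*(-1)) = -27 + 9*((1 + 30)*(-1)) = -27 + 9*(31*(-1)) = -27 + 9*(-31) = -27 - 279 = -306)
(5 + 6)*G = (5 + 6)*(-306) = 11*(-306) = -3366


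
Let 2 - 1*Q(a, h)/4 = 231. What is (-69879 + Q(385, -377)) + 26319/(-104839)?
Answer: -7422103324/104839 ≈ -70795.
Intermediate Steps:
Q(a, h) = -916 (Q(a, h) = 8 - 4*231 = 8 - 924 = -916)
(-69879 + Q(385, -377)) + 26319/(-104839) = (-69879 - 916) + 26319/(-104839) = -70795 + 26319*(-1/104839) = -70795 - 26319/104839 = -7422103324/104839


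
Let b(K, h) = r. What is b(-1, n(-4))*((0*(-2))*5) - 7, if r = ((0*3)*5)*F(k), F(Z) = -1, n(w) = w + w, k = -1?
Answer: -7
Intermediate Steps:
n(w) = 2*w
r = 0 (r = ((0*3)*5)*(-1) = (0*5)*(-1) = 0*(-1) = 0)
b(K, h) = 0
b(-1, n(-4))*((0*(-2))*5) - 7 = 0*((0*(-2))*5) - 7 = 0*(0*5) - 7 = 0*0 - 7 = 0 - 7 = -7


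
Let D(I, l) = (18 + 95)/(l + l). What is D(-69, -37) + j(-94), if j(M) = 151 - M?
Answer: 18017/74 ≈ 243.47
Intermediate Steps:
D(I, l) = 113/(2*l) (D(I, l) = 113/((2*l)) = 113*(1/(2*l)) = 113/(2*l))
D(-69, -37) + j(-94) = (113/2)/(-37) + (151 - 1*(-94)) = (113/2)*(-1/37) + (151 + 94) = -113/74 + 245 = 18017/74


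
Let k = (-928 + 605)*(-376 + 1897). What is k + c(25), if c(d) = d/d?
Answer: -491282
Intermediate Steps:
c(d) = 1
k = -491283 (k = -323*1521 = -491283)
k + c(25) = -491283 + 1 = -491282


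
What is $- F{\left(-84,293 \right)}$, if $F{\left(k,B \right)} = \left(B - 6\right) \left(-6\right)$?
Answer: $1722$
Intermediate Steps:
$F{\left(k,B \right)} = 36 - 6 B$ ($F{\left(k,B \right)} = \left(-6 + B\right) \left(-6\right) = 36 - 6 B$)
$- F{\left(-84,293 \right)} = - (36 - 1758) = \left(-1\right) \left(-1722\right) = 1722$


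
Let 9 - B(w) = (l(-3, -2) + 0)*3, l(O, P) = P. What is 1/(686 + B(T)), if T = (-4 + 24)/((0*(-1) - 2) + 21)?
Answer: 1/701 ≈ 0.0014265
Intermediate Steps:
T = 20/19 (T = 20/((0 - 2) + 21) = 20/(-2 + 21) = 20/19 ≈ 1.0526)
B(w) = 15 (B(w) = 9 - (-2 + 0)*3 = 9 - (-2)*3 = 9 - 1*(-6) = 9 + 6 = 15)
1/(686 + B(T)) = 1/(686 + 15) = 1/701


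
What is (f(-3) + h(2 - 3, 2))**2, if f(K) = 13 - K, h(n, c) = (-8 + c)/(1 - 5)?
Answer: 1225/4 ≈ 306.25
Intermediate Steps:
h(n, c) = 2 - c/4 (h(n, c) = (-8 + c)/(-4) = (-8 + c)*(-1/4) = 2 - c/4)
(f(-3) + h(2 - 3, 2))**2 = ((13 - 1*(-3)) + (2 - 1/4*2))**2 = ((13 + 3) + (2 - 1/2))**2 = (16 + 3/2)**2 = (35/2)**2 = 1225/4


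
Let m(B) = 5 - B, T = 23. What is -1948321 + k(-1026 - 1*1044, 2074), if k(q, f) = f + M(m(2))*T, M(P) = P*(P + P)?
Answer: -1945833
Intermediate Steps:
M(P) = 2*P² (M(P) = P*(2*P) = 2*P²)
k(q, f) = 414 + f (k(q, f) = f + (2*(5 - 1*2)²)*23 = f + (2*(5 - 2)²)*23 = f + (2*3²)*23 = f + (2*9)*23 = f + 18*23 = f + 414 = 414 + f)
-1948321 + k(-1026 - 1*1044, 2074) = -1948321 + (414 + 2074) = -1948321 + 2488 = -1945833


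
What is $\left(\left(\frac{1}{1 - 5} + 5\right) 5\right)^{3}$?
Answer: $\frac{857375}{64} \approx 13396.0$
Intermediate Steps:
$\left(\left(\frac{1}{1 - 5} + 5\right) 5\right)^{3} = \left(\left(\frac{1}{-4} + 5\right) 5\right)^{3} = \left(\left(- \frac{1}{4} + 5\right) 5\right)^{3} = \left(\frac{19}{4} \cdot 5\right)^{3} = \left(\frac{95}{4}\right)^{3} = \frac{857375}{64}$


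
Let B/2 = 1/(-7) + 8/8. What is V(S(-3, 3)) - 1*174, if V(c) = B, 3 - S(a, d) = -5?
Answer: -1206/7 ≈ -172.29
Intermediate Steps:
S(a, d) = 8 (S(a, d) = 3 - 1*(-5) = 3 + 5 = 8)
B = 12/7 (B = 2*(1/(-7) + 8/8) = 2*(1*(-⅐) + 8*(⅛)) = 2*(-⅐ + 1) = 2*(6/7) = 12/7 ≈ 1.7143)
V(c) = 12/7
V(S(-3, 3)) - 1*174 = 12/7 - 1*174 = 12/7 - 174 = -1206/7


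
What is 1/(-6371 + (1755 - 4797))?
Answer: -1/9413 ≈ -0.00010624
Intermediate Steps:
1/(-6371 + (1755 - 4797)) = 1/(-6371 - 3042) = 1/(-9413) = -1/9413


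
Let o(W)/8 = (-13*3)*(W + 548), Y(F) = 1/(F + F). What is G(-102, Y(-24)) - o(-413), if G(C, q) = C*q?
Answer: 336977/8 ≈ 42122.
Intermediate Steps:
Y(F) = 1/(2*F)
o(W) = -170976 - 312*W (o(W) = 8*((-13*3)*(W + 548)) = 8*(-39*(548 + W)) = 8*(-21372 - 39*W) = -170976 - 312*W)
G(-102, Y(-24)) - o(-413) = -51/(-24) - (-170976 - 312*(-413)) = -51*(-1)/24 - (-170976 + 128856) = -102*(-1/48) - 1*(-42120) = 17/8 + 42120 = 336977/8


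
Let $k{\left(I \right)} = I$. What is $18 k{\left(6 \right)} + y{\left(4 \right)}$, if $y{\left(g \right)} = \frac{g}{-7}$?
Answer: $\frac{752}{7} \approx 107.43$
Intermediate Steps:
$y{\left(g \right)} = - \frac{g}{7}$ ($y{\left(g \right)} = g \left(- \frac{1}{7}\right) = - \frac{g}{7}$)
$18 k{\left(6 \right)} + y{\left(4 \right)} = 18 \cdot 6 - \frac{4}{7} = 108 - \frac{4}{7} = \frac{752}{7}$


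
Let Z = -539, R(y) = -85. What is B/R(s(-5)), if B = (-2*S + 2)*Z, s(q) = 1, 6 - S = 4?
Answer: -1078/85 ≈ -12.682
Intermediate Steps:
S = 2 (S = 6 - 1*4 = 6 - 4 = 2)
B = 1078 (B = (-2*2 + 2)*(-539) = (-4 + 2)*(-539) = -2*(-539) = 1078)
B/R(s(-5)) = 1078/(-85) = 1078*(-1/85) = -1078/85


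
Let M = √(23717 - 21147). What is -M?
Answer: -√2570 ≈ -50.695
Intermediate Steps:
M = √2570 ≈ 50.695
-M = -√2570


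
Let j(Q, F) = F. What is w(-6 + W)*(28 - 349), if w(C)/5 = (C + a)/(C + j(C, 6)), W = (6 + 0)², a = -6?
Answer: -1070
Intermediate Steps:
W = 36 (W = 6² = 36)
w(C) = 5*(-6 + C)/(6 + C) (w(C) = 5*((C - 6)/(C + 6)) = 5*((-6 + C)/(6 + C)) = 5*(-6 + C)/(6 + C))
w(-6 + W)*(28 - 349) = (5*(-6 + (-6 + 36))/(6 + (-6 + 36)))*(28 - 349) = (5*(-6 + 30)/(6 + 30))*(-321) = (5*24/36)*(-321) = (5*(1/36)*24)*(-321) = (10/3)*(-321) = -1070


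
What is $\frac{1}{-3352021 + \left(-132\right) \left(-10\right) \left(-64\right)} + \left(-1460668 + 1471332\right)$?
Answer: $\frac{36646846663}{3436501} \approx 10664.0$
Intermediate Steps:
$\frac{1}{-3352021 + \left(-132\right) \left(-10\right) \left(-64\right)} + \left(-1460668 + 1471332\right) = \frac{1}{-3352021 + 1320 \left(-64\right)} + 10664 = \frac{1}{-3352021 - 84480} + 10664 = \frac{1}{-3436501} + 10664 = - \frac{1}{3436501} + 10664 = \frac{36646846663}{3436501}$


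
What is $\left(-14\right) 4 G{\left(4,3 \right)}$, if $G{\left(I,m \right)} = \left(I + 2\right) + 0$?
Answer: $-336$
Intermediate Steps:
$G{\left(I,m \right)} = 2 + I$ ($G{\left(I,m \right)} = \left(2 + I\right) + 0 = 2 + I$)
$\left(-14\right) 4 G{\left(4,3 \right)} = \left(-14\right) 4 \left(2 + 4\right) = \left(-56\right) 6 = -336$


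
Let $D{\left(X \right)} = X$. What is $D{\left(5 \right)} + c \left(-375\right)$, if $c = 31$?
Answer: $-11620$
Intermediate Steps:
$D{\left(5 \right)} + c \left(-375\right) = 5 + 31 \left(-375\right) = 5 - 11625 = -11620$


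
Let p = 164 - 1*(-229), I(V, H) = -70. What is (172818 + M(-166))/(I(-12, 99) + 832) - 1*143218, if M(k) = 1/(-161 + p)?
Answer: -25278557135/176784 ≈ -1.4299e+5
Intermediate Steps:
p = 393 (p = 164 + 229 = 393)
M(k) = 1/232 (M(k) = 1/(-161 + 393) = 1/232)
(172818 + M(-166))/(I(-12, 99) + 832) - 1*143218 = (172818 + 1/232)/(-70 + 832) - 1*143218 = (40093777/232)/762 - 143218 = (40093777/232)*(1/762) - 143218 = 40093777/176784 - 143218 = -25278557135/176784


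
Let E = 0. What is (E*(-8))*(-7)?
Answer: 0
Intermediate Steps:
(E*(-8))*(-7) = (0*(-8))*(-7) = 0*(-7) = 0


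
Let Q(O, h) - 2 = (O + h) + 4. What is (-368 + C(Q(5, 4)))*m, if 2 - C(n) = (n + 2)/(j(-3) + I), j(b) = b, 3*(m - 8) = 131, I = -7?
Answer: -112933/6 ≈ -18822.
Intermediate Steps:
m = 155/3 (m = 8 + (1/3)*131 = 8 + 131/3 = 155/3 ≈ 51.667)
Q(O, h) = 6 + O + h (Q(O, h) = 2 + ((O + h) + 4) = 2 + (4 + O + h) = 6 + O + h)
C(n) = 11/5 + n/10 (C(n) = 2 - (n + 2)/(-3 - 7) = 2 - (2 + n)/(-10) = 2 - (2 + n)*(-1)/10 = 2 - (-1/5 - n/10) = 2 + (1/5 + n/10) = 11/5 + n/10)
(-368 + C(Q(5, 4)))*m = (-368 + (11/5 + (6 + 5 + 4)/10))*(155/3) = (-368 + (11/5 + (1/10)*15))*(155/3) = (-368 + (11/5 + 3/2))*(155/3) = (-368 + 37/10)*(155/3) = -3643/10*155/3 = -112933/6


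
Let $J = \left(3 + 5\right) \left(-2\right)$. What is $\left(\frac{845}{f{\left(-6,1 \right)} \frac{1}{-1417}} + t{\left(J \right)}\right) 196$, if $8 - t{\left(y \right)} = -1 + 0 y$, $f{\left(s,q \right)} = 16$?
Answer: $- \frac{58663829}{4} \approx -1.4666 \cdot 10^{7}$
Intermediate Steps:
$J = -16$ ($J = 8 \left(-2\right) = -16$)
$t{\left(y \right)} = 9$ ($t{\left(y \right)} = 8 - \left(-1 + 0 y\right) = 8 - \left(-1 + 0\right) = 8 - -1 = 8 + 1 = 9$)
$\left(\frac{845}{f{\left(-6,1 \right)} \frac{1}{-1417}} + t{\left(J \right)}\right) 196 = \left(\frac{845}{16 \frac{1}{-1417}} + 9\right) 196 = \left(\frac{845}{16 \left(- \frac{1}{1417}\right)} + 9\right) 196 = \left(\frac{845}{- \frac{16}{1417}} + 9\right) 196 = \left(845 \left(- \frac{1417}{16}\right) + 9\right) 196 = \left(- \frac{1197365}{16} + 9\right) 196 = \left(- \frac{1197221}{16}\right) 196 = - \frac{58663829}{4}$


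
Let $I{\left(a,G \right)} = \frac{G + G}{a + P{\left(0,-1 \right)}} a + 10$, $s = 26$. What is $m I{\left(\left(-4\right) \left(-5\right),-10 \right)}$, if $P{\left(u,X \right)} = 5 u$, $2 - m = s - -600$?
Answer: $6240$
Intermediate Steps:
$m = -624$ ($m = 2 - \left(26 - -600\right) = 2 - \left(26 + 600\right) = 2 - 626 = -624$)
$I{\left(a,G \right)} = 10 + 2 G$ ($I{\left(a,G \right)} = \frac{G + G}{a + 5 \cdot 0} a + 10 = \frac{2 G}{a + 0} a + 10 = \frac{2 G}{a} a + 10 = 2 G + 10 = 10 + 2 G$)
$m I{\left(\left(-4\right) \left(-5\right),-10 \right)} = - 624 \left(10 + 2 \left(-10\right)\right) = - 624 \left(10 - 20\right) = \left(-624\right) \left(-10\right) = 6240$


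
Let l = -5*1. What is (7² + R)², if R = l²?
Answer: 5476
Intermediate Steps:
l = -5
R = 25 (R = (-5)² = 25)
(7² + R)² = (7² + 25)² = (49 + 25)² = 74² = 5476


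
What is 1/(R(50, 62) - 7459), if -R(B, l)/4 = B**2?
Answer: -1/17459 ≈ -5.7277e-5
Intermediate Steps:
R(B, l) = -4*B**2
1/(R(50, 62) - 7459) = 1/(-4*50**2 - 7459) = 1/(-4*2500 - 7459) = 1/(-10000 - 7459) = 1/(-17459) = -1/17459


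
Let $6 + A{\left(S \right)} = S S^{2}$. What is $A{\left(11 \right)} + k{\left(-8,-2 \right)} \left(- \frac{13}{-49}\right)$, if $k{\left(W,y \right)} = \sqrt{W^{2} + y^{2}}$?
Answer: $1325 + \frac{26 \sqrt{17}}{49} \approx 1327.2$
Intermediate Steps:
$A{\left(S \right)} = -6 + S^{3}$ ($A{\left(S \right)} = -6 + S S^{2} = -6 + S^{3}$)
$A{\left(11 \right)} + k{\left(-8,-2 \right)} \left(- \frac{13}{-49}\right) = \left(-6 + 11^{3}\right) + \sqrt{\left(-8\right)^{2} + \left(-2\right)^{2}} \left(- \frac{13}{-49}\right) = \left(-6 + 1331\right) + \sqrt{64 + 4} \left(\left(-13\right) \left(- \frac{1}{49}\right)\right) = 1325 + \sqrt{68} \cdot \frac{13}{49} = 1325 + 2 \sqrt{17} \cdot \frac{13}{49} = 1325 + \frac{26 \sqrt{17}}{49}$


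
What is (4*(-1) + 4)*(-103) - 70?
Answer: -70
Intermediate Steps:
(4*(-1) + 4)*(-103) - 70 = (-4 + 4)*(-103) - 70 = 0*(-103) - 70 = 0 - 70 = -70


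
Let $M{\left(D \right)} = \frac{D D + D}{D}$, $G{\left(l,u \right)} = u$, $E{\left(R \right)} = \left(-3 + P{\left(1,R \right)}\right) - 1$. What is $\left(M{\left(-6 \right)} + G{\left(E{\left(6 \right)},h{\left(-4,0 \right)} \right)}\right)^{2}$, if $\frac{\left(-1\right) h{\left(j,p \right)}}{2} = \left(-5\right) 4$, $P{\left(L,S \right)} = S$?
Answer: $1225$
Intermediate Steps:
$h{\left(j,p \right)} = 40$ ($h{\left(j,p \right)} = - 2 \left(\left(-5\right) 4\right) = \left(-2\right) \left(-20\right) = 40$)
$E{\left(R \right)} = -4 + R$ ($E{\left(R \right)} = \left(-3 + R\right) - 1 = -4 + R$)
$M{\left(D \right)} = \frac{D + D^{2}}{D}$ ($M{\left(D \right)} = \frac{D^{2} + D}{D} = \frac{D + D^{2}}{D}$)
$\left(M{\left(-6 \right)} + G{\left(E{\left(6 \right)},h{\left(-4,0 \right)} \right)}\right)^{2} = \left(\left(1 - 6\right) + 40\right)^{2} = \left(-5 + 40\right)^{2} = 35^{2} = 1225$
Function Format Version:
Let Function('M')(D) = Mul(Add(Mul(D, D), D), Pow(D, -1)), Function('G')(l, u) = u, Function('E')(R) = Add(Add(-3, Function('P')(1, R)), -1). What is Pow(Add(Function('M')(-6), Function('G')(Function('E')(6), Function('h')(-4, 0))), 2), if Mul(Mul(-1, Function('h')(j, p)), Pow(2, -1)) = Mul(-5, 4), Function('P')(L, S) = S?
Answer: 1225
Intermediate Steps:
Function('h')(j, p) = 40 (Function('h')(j, p) = Mul(-2, Mul(-5, 4)) = Mul(-2, -20) = 40)
Function('E')(R) = Add(-4, R) (Function('E')(R) = Add(Add(-3, R), -1) = Add(-4, R))
Function('M')(D) = Mul(Pow(D, -1), Add(D, Pow(D, 2))) (Function('M')(D) = Mul(Add(Pow(D, 2), D), Pow(D, -1)) = Mul(Add(D, Pow(D, 2)), Pow(D, -1)) = Mul(Pow(D, -1), Add(D, Pow(D, 2))))
Pow(Add(Function('M')(-6), Function('G')(Function('E')(6), Function('h')(-4, 0))), 2) = Pow(Add(Add(1, -6), 40), 2) = Pow(Add(-5, 40), 2) = Pow(35, 2) = 1225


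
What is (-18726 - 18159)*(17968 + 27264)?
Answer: -1668382320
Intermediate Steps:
(-18726 - 18159)*(17968 + 27264) = -36885*45232 = -1668382320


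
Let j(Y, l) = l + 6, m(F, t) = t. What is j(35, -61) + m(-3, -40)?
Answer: -95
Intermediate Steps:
j(Y, l) = 6 + l
j(35, -61) + m(-3, -40) = (6 - 61) - 40 = -55 - 40 = -95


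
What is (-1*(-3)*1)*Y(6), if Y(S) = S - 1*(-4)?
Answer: 30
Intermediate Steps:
Y(S) = 4 + S (Y(S) = S + 4 = 4 + S)
(-1*(-3)*1)*Y(6) = (-1*(-3)*1)*(4 + 6) = (3*1)*10 = 3*10 = 30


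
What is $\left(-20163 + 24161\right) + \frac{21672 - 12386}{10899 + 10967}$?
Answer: $\frac{43714777}{10933} \approx 3998.4$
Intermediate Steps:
$\left(-20163 + 24161\right) + \frac{21672 - 12386}{10899 + 10967} = 3998 + \frac{9286}{21866} = 3998 + 9286 \cdot \frac{1}{21866} = 3998 + \frac{4643}{10933} = \frac{43714777}{10933}$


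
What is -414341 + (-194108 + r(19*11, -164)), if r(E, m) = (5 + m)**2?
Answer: -583168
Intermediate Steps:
-414341 + (-194108 + r(19*11, -164)) = -414341 + (-194108 + (5 - 164)**2) = -414341 + (-194108 + (-159)**2) = -414341 + (-194108 + 25281) = -414341 - 168827 = -583168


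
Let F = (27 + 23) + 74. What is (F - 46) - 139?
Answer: -61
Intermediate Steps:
F = 124 (F = 50 + 74 = 124)
(F - 46) - 139 = (124 - 46) - 139 = 78 - 139 = -61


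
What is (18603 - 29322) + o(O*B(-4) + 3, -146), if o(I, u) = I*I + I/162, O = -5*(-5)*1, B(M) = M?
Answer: -212317/162 ≈ -1310.6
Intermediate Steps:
O = 25 (O = 25*1 = 25)
o(I, u) = I² + I/162 (o(I, u) = I² + I*(1/162) = I² + I/162)
(18603 - 29322) + o(O*B(-4) + 3, -146) = (18603 - 29322) + (25*(-4) + 3)*(1/162 + (25*(-4) + 3)) = -10719 + (-100 + 3)*(1/162 + (-100 + 3)) = -10719 - 97*(1/162 - 97) = -10719 - 97*(-15713/162) = -10719 + 1524161/162 = -212317/162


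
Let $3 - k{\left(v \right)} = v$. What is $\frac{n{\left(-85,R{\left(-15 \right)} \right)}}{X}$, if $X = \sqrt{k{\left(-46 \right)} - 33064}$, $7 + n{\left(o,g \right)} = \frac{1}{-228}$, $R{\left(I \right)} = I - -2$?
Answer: $\frac{1597 i \sqrt{33015}}{7527420} \approx 0.038549 i$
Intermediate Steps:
$R{\left(I \right)} = 2 + I$ ($R{\left(I \right)} = I + 2 = 2 + I$)
$k{\left(v \right)} = 3 - v$
$n{\left(o,g \right)} = - \frac{1597}{228}$ ($n{\left(o,g \right)} = -7 + \frac{1}{-228} = -7 - \frac{1}{228} = - \frac{1597}{228}$)
$X = i \sqrt{33015}$ ($X = \sqrt{\left(3 - -46\right) - 33064} = \sqrt{\left(3 + 46\right) - 33064} = \sqrt{49 - 33064} = \sqrt{-33015} = i \sqrt{33015} \approx 181.7 i$)
$\frac{n{\left(-85,R{\left(-15 \right)} \right)}}{X} = - \frac{1597}{228 i \sqrt{33015}} = - \frac{1597 \left(- \frac{i \sqrt{33015}}{33015}\right)}{228} = \frac{1597 i \sqrt{33015}}{7527420}$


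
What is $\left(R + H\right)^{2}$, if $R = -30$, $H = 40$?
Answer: $100$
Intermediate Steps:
$\left(R + H\right)^{2} = \left(-30 + 40\right)^{2} = 10^{2} = 100$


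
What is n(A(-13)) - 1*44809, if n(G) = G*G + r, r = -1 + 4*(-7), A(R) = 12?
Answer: -44694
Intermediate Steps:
r = -29 (r = -1 - 28 = -29)
n(G) = -29 + G² (n(G) = G*G - 29 = G² - 29 = -29 + G²)
n(A(-13)) - 1*44809 = (-29 + 12²) - 1*44809 = (-29 + 144) - 44809 = 115 - 44809 = -44694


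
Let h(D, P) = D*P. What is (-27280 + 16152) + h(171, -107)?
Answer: -29425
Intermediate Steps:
(-27280 + 16152) + h(171, -107) = (-27280 + 16152) + 171*(-107) = -11128 - 18297 = -29425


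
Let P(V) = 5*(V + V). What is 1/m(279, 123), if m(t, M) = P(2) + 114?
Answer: 1/134 ≈ 0.0074627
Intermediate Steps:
P(V) = 10*V (P(V) = 5*(2*V) = 10*V)
m(t, M) = 134 (m(t, M) = 10*2 + 114 = 20 + 114 = 134)
1/m(279, 123) = 1/134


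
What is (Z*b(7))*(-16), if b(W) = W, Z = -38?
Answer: 4256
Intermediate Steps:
(Z*b(7))*(-16) = -38*7*(-16) = -266*(-16) = 4256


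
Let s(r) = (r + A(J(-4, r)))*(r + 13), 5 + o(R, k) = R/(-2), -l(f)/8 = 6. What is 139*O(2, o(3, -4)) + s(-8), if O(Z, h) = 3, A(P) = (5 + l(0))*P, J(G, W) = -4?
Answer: 1237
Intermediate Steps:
l(f) = -48 (l(f) = -8*6 = -48)
o(R, k) = -5 - R/2 (o(R, k) = -5 + R/(-2) = -5 + R*(-½) = -5 - R/2)
A(P) = -43*P (A(P) = (5 - 48)*P = -43*P)
s(r) = (13 + r)*(172 + r) (s(r) = (r - 43*(-4))*(r + 13) = (r + 172)*(13 + r) = (172 + r)*(13 + r) = (13 + r)*(172 + r))
139*O(2, o(3, -4)) + s(-8) = 139*3 + (2236 + (-8)² + 185*(-8)) = 417 + (2236 + 64 - 1480) = 417 + 820 = 1237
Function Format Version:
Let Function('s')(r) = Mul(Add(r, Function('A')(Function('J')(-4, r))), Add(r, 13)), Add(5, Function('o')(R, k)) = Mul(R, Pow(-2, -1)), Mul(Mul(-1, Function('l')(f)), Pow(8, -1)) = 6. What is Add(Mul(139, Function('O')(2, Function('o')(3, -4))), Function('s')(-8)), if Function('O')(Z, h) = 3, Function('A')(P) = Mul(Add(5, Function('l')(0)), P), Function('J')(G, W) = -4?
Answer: 1237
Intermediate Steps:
Function('l')(f) = -48 (Function('l')(f) = Mul(-8, 6) = -48)
Function('o')(R, k) = Add(-5, Mul(Rational(-1, 2), R)) (Function('o')(R, k) = Add(-5, Mul(R, Pow(-2, -1))) = Add(-5, Mul(R, Rational(-1, 2))) = Add(-5, Mul(Rational(-1, 2), R)))
Function('A')(P) = Mul(-43, P) (Function('A')(P) = Mul(Add(5, -48), P) = Mul(-43, P))
Function('s')(r) = Mul(Add(13, r), Add(172, r)) (Function('s')(r) = Mul(Add(r, Mul(-43, -4)), Add(r, 13)) = Mul(Add(r, 172), Add(13, r)) = Mul(Add(172, r), Add(13, r)) = Mul(Add(13, r), Add(172, r)))
Add(Mul(139, Function('O')(2, Function('o')(3, -4))), Function('s')(-8)) = Add(Mul(139, 3), Add(2236, Pow(-8, 2), Mul(185, -8))) = Add(417, Add(2236, 64, -1480)) = Add(417, 820) = 1237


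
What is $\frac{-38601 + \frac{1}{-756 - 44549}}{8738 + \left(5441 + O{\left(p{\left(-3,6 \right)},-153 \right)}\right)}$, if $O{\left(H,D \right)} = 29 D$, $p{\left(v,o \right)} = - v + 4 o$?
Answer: $- \frac{874409153}{220680655} \approx -3.9623$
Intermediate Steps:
$\frac{-38601 + \frac{1}{-756 - 44549}}{8738 + \left(5441 + O{\left(p{\left(-3,6 \right)},-153 \right)}\right)} = \frac{-38601 + \frac{1}{-756 - 44549}}{8738 + \left(5441 + 29 \left(-153\right)\right)} = \frac{-38601 + \frac{1}{-45305}}{8738 + \left(5441 - 4437\right)} = \frac{-38601 - \frac{1}{45305}}{8738 + 1004} = - \frac{1748818306}{45305 \cdot 9742} = \left(- \frac{1748818306}{45305}\right) \frac{1}{9742} = - \frac{874409153}{220680655}$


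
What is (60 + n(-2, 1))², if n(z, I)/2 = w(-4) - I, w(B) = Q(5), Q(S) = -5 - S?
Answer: 1444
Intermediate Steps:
w(B) = -10 (w(B) = -5 - 1*5 = -5 - 5 = -10)
n(z, I) = -20 - 2*I (n(z, I) = 2*(-10 - I) = -20 - 2*I)
(60 + n(-2, 1))² = (60 + (-20 - 2*1))² = (60 + (-20 - 2))² = (60 - 22)² = 38² = 1444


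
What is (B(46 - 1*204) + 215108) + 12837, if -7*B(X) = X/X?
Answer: 1595614/7 ≈ 2.2794e+5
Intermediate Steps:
B(X) = -⅐ (B(X) = -X/(7*X) = -⅐*1 = -⅐)
(B(46 - 1*204) + 215108) + 12837 = (-⅐ + 215108) + 12837 = 1505755/7 + 12837 = 1595614/7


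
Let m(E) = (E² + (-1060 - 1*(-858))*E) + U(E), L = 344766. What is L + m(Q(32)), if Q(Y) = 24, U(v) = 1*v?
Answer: 340518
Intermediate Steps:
U(v) = v
m(E) = E² - 201*E (m(E) = (E² + (-1060 - 1*(-858))*E) + E = (E² + (-1060 + 858)*E) + E = (E² - 202*E) + E = E² - 201*E)
L + m(Q(32)) = 344766 + 24*(-201 + 24) = 344766 + 24*(-177) = 344766 - 4248 = 340518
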